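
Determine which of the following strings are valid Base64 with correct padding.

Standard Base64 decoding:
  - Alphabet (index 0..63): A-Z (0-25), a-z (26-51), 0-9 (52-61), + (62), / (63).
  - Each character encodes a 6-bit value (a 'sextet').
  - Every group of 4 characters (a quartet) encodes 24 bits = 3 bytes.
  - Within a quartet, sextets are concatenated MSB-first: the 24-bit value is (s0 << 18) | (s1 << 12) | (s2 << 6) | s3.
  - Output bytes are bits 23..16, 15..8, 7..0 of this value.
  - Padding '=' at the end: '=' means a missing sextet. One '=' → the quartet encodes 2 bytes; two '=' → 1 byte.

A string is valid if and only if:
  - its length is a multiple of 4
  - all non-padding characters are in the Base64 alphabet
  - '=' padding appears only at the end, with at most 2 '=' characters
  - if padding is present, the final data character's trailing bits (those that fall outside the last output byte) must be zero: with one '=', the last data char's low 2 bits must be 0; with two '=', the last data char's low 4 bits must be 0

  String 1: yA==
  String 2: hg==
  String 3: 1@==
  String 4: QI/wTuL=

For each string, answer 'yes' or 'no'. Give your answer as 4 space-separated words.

Answer: yes yes no no

Derivation:
String 1: 'yA==' → valid
String 2: 'hg==' → valid
String 3: '1@==' → invalid (bad char(s): ['@'])
String 4: 'QI/wTuL=' → invalid (bad trailing bits)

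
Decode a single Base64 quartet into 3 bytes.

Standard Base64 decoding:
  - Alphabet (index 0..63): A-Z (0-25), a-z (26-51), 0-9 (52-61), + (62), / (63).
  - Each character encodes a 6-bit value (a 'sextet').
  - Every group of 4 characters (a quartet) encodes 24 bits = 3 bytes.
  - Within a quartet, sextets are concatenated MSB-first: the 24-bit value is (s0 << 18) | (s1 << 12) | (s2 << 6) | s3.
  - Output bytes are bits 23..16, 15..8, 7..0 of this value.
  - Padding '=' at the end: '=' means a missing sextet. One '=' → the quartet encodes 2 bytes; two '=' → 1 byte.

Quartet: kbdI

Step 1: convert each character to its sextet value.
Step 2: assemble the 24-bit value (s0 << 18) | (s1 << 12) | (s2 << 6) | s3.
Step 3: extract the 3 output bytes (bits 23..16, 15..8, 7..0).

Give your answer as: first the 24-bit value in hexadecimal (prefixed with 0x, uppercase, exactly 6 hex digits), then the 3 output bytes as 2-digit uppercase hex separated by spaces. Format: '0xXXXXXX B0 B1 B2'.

Sextets: k=36, b=27, d=29, I=8
24-bit: (36<<18) | (27<<12) | (29<<6) | 8
      = 0x900000 | 0x01B000 | 0x000740 | 0x000008
      = 0x91B748
Bytes: (v>>16)&0xFF=91, (v>>8)&0xFF=B7, v&0xFF=48

Answer: 0x91B748 91 B7 48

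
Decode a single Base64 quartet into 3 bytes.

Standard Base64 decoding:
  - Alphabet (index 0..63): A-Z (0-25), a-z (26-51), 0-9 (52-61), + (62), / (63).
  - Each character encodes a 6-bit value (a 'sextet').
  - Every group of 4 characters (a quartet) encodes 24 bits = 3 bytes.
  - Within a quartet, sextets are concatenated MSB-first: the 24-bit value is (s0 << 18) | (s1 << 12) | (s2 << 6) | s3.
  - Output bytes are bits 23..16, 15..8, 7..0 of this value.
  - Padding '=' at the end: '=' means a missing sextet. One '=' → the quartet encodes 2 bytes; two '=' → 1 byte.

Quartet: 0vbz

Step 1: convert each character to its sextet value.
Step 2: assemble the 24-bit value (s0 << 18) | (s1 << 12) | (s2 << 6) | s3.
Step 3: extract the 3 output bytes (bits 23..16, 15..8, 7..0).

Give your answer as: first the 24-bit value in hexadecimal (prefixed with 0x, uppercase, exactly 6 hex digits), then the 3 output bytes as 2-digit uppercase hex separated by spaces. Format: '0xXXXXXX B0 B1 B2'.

Answer: 0xD2F6F3 D2 F6 F3

Derivation:
Sextets: 0=52, v=47, b=27, z=51
24-bit: (52<<18) | (47<<12) | (27<<6) | 51
      = 0xD00000 | 0x02F000 | 0x0006C0 | 0x000033
      = 0xD2F6F3
Bytes: (v>>16)&0xFF=D2, (v>>8)&0xFF=F6, v&0xFF=F3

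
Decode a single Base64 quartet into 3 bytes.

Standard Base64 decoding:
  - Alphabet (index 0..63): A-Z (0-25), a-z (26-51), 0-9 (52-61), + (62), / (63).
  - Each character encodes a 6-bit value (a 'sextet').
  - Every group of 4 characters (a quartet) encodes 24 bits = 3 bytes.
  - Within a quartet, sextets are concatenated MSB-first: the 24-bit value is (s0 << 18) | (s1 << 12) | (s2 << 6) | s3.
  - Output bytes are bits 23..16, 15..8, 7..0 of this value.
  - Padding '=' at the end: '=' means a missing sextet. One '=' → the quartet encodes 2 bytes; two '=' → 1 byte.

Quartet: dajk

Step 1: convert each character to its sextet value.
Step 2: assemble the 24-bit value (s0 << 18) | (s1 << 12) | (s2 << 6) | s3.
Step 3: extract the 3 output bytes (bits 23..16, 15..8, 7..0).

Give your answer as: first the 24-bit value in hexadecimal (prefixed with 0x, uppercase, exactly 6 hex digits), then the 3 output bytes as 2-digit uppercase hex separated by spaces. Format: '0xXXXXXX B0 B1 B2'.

Answer: 0x75A8E4 75 A8 E4

Derivation:
Sextets: d=29, a=26, j=35, k=36
24-bit: (29<<18) | (26<<12) | (35<<6) | 36
      = 0x740000 | 0x01A000 | 0x0008C0 | 0x000024
      = 0x75A8E4
Bytes: (v>>16)&0xFF=75, (v>>8)&0xFF=A8, v&0xFF=E4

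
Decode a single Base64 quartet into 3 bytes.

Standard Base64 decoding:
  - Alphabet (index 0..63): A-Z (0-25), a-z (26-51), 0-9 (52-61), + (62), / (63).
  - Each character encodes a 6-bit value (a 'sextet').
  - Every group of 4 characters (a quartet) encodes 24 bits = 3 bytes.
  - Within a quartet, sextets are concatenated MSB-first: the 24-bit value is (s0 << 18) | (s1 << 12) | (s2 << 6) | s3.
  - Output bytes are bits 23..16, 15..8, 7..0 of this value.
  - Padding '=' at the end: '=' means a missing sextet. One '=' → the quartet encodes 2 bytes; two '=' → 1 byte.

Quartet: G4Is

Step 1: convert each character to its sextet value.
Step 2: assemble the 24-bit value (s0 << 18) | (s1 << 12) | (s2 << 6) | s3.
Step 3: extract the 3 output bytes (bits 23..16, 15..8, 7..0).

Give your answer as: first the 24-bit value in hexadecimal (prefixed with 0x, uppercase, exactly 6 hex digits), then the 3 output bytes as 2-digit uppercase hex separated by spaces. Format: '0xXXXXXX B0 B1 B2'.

Answer: 0x1B822C 1B 82 2C

Derivation:
Sextets: G=6, 4=56, I=8, s=44
24-bit: (6<<18) | (56<<12) | (8<<6) | 44
      = 0x180000 | 0x038000 | 0x000200 | 0x00002C
      = 0x1B822C
Bytes: (v>>16)&0xFF=1B, (v>>8)&0xFF=82, v&0xFF=2C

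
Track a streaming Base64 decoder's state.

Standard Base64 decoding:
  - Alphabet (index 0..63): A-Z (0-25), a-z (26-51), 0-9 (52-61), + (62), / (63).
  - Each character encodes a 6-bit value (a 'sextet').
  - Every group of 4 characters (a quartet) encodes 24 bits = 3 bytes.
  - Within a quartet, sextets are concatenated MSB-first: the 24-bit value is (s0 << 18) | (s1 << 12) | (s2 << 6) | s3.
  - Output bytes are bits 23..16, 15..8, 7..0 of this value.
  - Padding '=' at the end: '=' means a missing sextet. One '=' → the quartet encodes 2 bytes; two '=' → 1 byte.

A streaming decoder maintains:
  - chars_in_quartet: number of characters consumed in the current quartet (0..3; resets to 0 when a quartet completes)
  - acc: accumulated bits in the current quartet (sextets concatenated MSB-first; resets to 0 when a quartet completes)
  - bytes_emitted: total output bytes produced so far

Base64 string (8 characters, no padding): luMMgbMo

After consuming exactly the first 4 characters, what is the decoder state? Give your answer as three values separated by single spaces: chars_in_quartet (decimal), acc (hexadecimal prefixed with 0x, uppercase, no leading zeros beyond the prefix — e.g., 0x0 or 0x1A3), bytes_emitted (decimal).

After char 0 ('l'=37): chars_in_quartet=1 acc=0x25 bytes_emitted=0
After char 1 ('u'=46): chars_in_quartet=2 acc=0x96E bytes_emitted=0
After char 2 ('M'=12): chars_in_quartet=3 acc=0x25B8C bytes_emitted=0
After char 3 ('M'=12): chars_in_quartet=4 acc=0x96E30C -> emit 96 E3 0C, reset; bytes_emitted=3

Answer: 0 0x0 3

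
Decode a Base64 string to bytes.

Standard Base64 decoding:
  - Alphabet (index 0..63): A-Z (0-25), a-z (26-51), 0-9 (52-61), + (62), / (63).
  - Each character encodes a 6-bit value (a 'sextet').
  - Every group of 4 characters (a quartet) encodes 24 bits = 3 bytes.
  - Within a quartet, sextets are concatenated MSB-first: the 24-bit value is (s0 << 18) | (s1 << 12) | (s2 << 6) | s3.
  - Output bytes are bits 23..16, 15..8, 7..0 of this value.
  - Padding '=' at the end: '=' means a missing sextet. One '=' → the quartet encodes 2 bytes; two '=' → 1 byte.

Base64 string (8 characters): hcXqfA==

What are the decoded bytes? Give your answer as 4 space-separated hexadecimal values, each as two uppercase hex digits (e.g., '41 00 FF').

After char 0 ('h'=33): chars_in_quartet=1 acc=0x21 bytes_emitted=0
After char 1 ('c'=28): chars_in_quartet=2 acc=0x85C bytes_emitted=0
After char 2 ('X'=23): chars_in_quartet=3 acc=0x21717 bytes_emitted=0
After char 3 ('q'=42): chars_in_quartet=4 acc=0x85C5EA -> emit 85 C5 EA, reset; bytes_emitted=3
After char 4 ('f'=31): chars_in_quartet=1 acc=0x1F bytes_emitted=3
After char 5 ('A'=0): chars_in_quartet=2 acc=0x7C0 bytes_emitted=3
Padding '==': partial quartet acc=0x7C0 -> emit 7C; bytes_emitted=4

Answer: 85 C5 EA 7C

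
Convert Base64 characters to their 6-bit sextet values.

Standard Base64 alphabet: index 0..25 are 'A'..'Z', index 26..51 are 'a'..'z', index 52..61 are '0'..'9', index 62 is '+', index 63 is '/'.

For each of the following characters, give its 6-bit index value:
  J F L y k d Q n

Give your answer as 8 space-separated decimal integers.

'J': A..Z range, ord('J') − ord('A') = 9
'F': A..Z range, ord('F') − ord('A') = 5
'L': A..Z range, ord('L') − ord('A') = 11
'y': a..z range, 26 + ord('y') − ord('a') = 50
'k': a..z range, 26 + ord('k') − ord('a') = 36
'd': a..z range, 26 + ord('d') − ord('a') = 29
'Q': A..Z range, ord('Q') − ord('A') = 16
'n': a..z range, 26 + ord('n') − ord('a') = 39

Answer: 9 5 11 50 36 29 16 39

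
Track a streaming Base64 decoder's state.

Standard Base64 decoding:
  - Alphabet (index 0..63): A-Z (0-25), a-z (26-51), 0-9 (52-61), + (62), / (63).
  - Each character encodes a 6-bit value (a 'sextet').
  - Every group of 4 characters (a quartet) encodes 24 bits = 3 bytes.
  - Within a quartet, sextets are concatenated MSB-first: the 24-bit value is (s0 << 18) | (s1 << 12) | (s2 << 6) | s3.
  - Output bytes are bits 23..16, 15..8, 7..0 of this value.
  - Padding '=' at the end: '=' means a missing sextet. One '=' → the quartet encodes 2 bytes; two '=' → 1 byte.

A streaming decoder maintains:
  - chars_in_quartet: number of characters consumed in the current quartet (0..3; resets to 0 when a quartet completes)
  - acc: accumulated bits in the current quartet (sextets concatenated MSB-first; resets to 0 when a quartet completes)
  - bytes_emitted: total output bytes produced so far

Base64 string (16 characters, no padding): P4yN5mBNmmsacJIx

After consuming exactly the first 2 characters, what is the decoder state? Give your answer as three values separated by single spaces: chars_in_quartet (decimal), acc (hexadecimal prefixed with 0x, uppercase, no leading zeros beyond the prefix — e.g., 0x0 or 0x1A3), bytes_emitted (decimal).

After char 0 ('P'=15): chars_in_quartet=1 acc=0xF bytes_emitted=0
After char 1 ('4'=56): chars_in_quartet=2 acc=0x3F8 bytes_emitted=0

Answer: 2 0x3F8 0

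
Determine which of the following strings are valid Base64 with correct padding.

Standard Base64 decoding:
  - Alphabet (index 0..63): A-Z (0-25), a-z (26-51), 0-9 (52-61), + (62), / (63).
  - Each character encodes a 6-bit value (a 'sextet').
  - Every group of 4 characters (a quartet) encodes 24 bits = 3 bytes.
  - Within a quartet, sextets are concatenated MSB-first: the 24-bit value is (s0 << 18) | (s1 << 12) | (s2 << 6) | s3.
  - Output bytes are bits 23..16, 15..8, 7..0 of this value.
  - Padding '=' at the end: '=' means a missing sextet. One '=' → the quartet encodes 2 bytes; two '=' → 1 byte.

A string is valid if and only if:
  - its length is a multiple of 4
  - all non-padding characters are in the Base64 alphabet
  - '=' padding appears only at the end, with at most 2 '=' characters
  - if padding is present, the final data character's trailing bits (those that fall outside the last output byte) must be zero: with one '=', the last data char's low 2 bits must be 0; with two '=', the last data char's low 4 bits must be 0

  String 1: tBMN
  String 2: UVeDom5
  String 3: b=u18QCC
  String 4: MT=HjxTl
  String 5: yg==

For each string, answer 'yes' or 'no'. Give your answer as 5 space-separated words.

Answer: yes no no no yes

Derivation:
String 1: 'tBMN' → valid
String 2: 'UVeDom5' → invalid (len=7 not mult of 4)
String 3: 'b=u18QCC' → invalid (bad char(s): ['=']; '=' in middle)
String 4: 'MT=HjxTl' → invalid (bad char(s): ['=']; '=' in middle)
String 5: 'yg==' → valid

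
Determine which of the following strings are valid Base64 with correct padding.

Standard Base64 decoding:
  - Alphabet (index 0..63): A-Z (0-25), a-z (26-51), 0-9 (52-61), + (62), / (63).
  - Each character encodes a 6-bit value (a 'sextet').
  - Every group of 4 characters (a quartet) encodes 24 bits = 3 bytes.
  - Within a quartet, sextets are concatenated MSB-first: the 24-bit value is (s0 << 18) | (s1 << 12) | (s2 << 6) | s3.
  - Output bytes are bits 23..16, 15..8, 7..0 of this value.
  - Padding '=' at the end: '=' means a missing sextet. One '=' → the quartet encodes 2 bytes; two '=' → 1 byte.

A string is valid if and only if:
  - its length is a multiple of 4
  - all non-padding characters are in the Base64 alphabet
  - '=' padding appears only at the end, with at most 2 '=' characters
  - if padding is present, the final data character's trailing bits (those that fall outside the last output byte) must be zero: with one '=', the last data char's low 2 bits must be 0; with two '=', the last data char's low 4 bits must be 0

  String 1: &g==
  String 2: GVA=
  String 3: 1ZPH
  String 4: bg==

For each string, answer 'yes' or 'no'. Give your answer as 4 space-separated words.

Answer: no yes yes yes

Derivation:
String 1: '&g==' → invalid (bad char(s): ['&'])
String 2: 'GVA=' → valid
String 3: '1ZPH' → valid
String 4: 'bg==' → valid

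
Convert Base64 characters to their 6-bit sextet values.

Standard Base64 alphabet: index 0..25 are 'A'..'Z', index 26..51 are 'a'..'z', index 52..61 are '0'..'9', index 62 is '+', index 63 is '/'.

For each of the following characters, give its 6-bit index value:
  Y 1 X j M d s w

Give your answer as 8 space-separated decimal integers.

'Y': A..Z range, ord('Y') − ord('A') = 24
'1': 0..9 range, 52 + ord('1') − ord('0') = 53
'X': A..Z range, ord('X') − ord('A') = 23
'j': a..z range, 26 + ord('j') − ord('a') = 35
'M': A..Z range, ord('M') − ord('A') = 12
'd': a..z range, 26 + ord('d') − ord('a') = 29
's': a..z range, 26 + ord('s') − ord('a') = 44
'w': a..z range, 26 + ord('w') − ord('a') = 48

Answer: 24 53 23 35 12 29 44 48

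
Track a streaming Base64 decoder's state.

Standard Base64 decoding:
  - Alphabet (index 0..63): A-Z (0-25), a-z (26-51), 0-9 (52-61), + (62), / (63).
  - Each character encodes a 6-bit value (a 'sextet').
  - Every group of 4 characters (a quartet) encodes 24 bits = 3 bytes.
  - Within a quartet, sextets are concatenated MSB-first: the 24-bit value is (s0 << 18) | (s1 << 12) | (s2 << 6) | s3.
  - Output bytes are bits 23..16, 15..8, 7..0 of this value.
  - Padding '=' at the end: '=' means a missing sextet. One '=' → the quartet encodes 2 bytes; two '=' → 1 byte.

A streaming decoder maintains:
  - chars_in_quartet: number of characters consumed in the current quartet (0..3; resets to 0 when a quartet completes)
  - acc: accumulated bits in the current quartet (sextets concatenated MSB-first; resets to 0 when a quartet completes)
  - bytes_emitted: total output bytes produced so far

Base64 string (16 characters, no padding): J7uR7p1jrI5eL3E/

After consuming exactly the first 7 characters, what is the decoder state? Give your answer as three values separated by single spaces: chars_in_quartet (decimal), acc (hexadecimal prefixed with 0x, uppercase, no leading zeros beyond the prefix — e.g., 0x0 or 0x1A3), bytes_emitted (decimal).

Answer: 3 0x3BA75 3

Derivation:
After char 0 ('J'=9): chars_in_quartet=1 acc=0x9 bytes_emitted=0
After char 1 ('7'=59): chars_in_quartet=2 acc=0x27B bytes_emitted=0
After char 2 ('u'=46): chars_in_quartet=3 acc=0x9EEE bytes_emitted=0
After char 3 ('R'=17): chars_in_quartet=4 acc=0x27BB91 -> emit 27 BB 91, reset; bytes_emitted=3
After char 4 ('7'=59): chars_in_quartet=1 acc=0x3B bytes_emitted=3
After char 5 ('p'=41): chars_in_quartet=2 acc=0xEE9 bytes_emitted=3
After char 6 ('1'=53): chars_in_quartet=3 acc=0x3BA75 bytes_emitted=3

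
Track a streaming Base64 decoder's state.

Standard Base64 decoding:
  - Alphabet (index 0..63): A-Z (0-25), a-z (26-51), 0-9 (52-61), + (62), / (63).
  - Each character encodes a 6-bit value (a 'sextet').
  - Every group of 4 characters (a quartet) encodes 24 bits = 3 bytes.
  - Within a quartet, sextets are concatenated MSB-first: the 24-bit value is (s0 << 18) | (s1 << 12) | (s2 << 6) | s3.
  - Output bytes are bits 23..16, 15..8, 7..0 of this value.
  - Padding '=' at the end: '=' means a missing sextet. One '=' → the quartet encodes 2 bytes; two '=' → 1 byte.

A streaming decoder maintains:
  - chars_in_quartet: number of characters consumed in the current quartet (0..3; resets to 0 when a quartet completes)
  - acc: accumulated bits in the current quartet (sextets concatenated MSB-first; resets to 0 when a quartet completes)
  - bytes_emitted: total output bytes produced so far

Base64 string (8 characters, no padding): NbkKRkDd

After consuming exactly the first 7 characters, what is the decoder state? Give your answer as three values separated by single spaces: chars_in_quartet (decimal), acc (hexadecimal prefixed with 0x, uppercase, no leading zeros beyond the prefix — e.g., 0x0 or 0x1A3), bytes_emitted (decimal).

Answer: 3 0x11903 3

Derivation:
After char 0 ('N'=13): chars_in_quartet=1 acc=0xD bytes_emitted=0
After char 1 ('b'=27): chars_in_quartet=2 acc=0x35B bytes_emitted=0
After char 2 ('k'=36): chars_in_quartet=3 acc=0xD6E4 bytes_emitted=0
After char 3 ('K'=10): chars_in_quartet=4 acc=0x35B90A -> emit 35 B9 0A, reset; bytes_emitted=3
After char 4 ('R'=17): chars_in_quartet=1 acc=0x11 bytes_emitted=3
After char 5 ('k'=36): chars_in_quartet=2 acc=0x464 bytes_emitted=3
After char 6 ('D'=3): chars_in_quartet=3 acc=0x11903 bytes_emitted=3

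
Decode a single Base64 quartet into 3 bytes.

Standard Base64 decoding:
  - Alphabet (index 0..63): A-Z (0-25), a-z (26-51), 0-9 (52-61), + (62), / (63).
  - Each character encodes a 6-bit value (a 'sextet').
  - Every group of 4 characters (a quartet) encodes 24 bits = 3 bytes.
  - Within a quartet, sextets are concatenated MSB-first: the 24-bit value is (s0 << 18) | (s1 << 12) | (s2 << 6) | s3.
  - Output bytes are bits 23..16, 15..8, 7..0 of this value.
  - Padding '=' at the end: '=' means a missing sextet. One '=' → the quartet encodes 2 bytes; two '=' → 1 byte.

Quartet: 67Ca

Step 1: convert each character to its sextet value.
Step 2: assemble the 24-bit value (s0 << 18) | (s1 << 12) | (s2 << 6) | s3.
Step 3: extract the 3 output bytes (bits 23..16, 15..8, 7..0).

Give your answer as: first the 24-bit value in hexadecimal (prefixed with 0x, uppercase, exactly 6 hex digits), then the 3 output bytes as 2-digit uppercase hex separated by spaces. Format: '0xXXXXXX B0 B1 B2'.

Sextets: 6=58, 7=59, C=2, a=26
24-bit: (58<<18) | (59<<12) | (2<<6) | 26
      = 0xE80000 | 0x03B000 | 0x000080 | 0x00001A
      = 0xEBB09A
Bytes: (v>>16)&0xFF=EB, (v>>8)&0xFF=B0, v&0xFF=9A

Answer: 0xEBB09A EB B0 9A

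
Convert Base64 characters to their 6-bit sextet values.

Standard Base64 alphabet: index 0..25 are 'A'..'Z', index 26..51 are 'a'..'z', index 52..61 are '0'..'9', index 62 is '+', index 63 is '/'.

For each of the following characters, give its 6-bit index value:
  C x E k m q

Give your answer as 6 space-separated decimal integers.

'C': A..Z range, ord('C') − ord('A') = 2
'x': a..z range, 26 + ord('x') − ord('a') = 49
'E': A..Z range, ord('E') − ord('A') = 4
'k': a..z range, 26 + ord('k') − ord('a') = 36
'm': a..z range, 26 + ord('m') − ord('a') = 38
'q': a..z range, 26 + ord('q') − ord('a') = 42

Answer: 2 49 4 36 38 42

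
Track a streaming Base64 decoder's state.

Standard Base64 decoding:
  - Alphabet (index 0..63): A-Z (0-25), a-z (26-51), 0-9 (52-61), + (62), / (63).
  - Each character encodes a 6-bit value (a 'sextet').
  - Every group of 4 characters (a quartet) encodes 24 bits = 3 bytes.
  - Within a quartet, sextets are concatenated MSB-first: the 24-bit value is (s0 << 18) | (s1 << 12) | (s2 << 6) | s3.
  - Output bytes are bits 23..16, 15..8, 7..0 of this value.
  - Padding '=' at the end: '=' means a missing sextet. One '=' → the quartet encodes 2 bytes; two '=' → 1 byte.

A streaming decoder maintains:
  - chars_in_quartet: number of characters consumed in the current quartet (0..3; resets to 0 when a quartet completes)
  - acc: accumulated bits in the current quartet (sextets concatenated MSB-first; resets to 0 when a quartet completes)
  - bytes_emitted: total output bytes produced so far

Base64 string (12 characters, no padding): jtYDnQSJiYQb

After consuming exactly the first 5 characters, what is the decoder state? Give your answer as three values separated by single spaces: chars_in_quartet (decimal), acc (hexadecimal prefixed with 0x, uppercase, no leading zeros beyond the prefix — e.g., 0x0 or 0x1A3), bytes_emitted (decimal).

After char 0 ('j'=35): chars_in_quartet=1 acc=0x23 bytes_emitted=0
After char 1 ('t'=45): chars_in_quartet=2 acc=0x8ED bytes_emitted=0
After char 2 ('Y'=24): chars_in_quartet=3 acc=0x23B58 bytes_emitted=0
After char 3 ('D'=3): chars_in_quartet=4 acc=0x8ED603 -> emit 8E D6 03, reset; bytes_emitted=3
After char 4 ('n'=39): chars_in_quartet=1 acc=0x27 bytes_emitted=3

Answer: 1 0x27 3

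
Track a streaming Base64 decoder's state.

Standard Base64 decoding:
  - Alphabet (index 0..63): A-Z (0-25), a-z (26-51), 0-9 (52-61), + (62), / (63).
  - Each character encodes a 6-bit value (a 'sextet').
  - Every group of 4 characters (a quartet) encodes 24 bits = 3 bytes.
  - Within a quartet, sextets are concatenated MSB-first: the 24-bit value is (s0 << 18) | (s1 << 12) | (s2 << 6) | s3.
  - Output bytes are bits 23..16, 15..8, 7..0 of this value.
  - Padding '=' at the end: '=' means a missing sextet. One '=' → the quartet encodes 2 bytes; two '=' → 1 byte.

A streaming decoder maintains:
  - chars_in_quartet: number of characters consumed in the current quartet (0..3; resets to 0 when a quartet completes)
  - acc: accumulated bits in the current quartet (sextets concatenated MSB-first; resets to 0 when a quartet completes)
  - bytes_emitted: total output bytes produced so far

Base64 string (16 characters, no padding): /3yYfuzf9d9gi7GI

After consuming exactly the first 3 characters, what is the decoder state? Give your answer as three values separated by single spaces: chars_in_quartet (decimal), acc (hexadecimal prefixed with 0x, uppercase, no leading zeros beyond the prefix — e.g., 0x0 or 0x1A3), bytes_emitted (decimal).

After char 0 ('/'=63): chars_in_quartet=1 acc=0x3F bytes_emitted=0
After char 1 ('3'=55): chars_in_quartet=2 acc=0xFF7 bytes_emitted=0
After char 2 ('y'=50): chars_in_quartet=3 acc=0x3FDF2 bytes_emitted=0

Answer: 3 0x3FDF2 0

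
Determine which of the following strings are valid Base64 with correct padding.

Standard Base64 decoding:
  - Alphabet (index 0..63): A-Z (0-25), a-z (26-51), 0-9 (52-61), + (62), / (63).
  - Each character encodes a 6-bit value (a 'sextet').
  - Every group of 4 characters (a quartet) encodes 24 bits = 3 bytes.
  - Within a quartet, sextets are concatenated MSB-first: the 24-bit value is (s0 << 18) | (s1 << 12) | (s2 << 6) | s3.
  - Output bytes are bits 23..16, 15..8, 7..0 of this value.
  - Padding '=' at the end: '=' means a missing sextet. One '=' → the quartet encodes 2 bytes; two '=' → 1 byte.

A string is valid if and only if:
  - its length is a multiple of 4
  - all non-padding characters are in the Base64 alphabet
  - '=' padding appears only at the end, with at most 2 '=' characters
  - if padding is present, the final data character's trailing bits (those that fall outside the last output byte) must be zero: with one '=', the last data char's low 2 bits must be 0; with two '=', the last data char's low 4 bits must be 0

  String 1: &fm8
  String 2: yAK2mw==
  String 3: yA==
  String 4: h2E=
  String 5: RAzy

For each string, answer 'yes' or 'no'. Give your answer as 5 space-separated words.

Answer: no yes yes yes yes

Derivation:
String 1: '&fm8' → invalid (bad char(s): ['&'])
String 2: 'yAK2mw==' → valid
String 3: 'yA==' → valid
String 4: 'h2E=' → valid
String 5: 'RAzy' → valid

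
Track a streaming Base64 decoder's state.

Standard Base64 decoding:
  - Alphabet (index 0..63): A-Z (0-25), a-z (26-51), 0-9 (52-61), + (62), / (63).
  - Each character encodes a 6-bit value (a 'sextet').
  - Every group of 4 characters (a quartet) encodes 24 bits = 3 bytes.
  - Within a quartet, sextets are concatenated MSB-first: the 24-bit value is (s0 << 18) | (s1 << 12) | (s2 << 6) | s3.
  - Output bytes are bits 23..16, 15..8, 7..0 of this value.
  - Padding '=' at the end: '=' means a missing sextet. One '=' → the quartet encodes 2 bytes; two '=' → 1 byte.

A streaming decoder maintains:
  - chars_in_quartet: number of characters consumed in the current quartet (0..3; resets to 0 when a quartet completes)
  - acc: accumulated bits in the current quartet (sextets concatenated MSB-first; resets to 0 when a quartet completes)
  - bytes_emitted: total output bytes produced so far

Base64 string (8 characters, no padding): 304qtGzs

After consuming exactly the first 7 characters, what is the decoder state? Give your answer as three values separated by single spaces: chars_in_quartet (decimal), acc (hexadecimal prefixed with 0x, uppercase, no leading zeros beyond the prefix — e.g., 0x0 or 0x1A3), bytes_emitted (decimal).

After char 0 ('3'=55): chars_in_quartet=1 acc=0x37 bytes_emitted=0
After char 1 ('0'=52): chars_in_quartet=2 acc=0xDF4 bytes_emitted=0
After char 2 ('4'=56): chars_in_quartet=3 acc=0x37D38 bytes_emitted=0
After char 3 ('q'=42): chars_in_quartet=4 acc=0xDF4E2A -> emit DF 4E 2A, reset; bytes_emitted=3
After char 4 ('t'=45): chars_in_quartet=1 acc=0x2D bytes_emitted=3
After char 5 ('G'=6): chars_in_quartet=2 acc=0xB46 bytes_emitted=3
After char 6 ('z'=51): chars_in_quartet=3 acc=0x2D1B3 bytes_emitted=3

Answer: 3 0x2D1B3 3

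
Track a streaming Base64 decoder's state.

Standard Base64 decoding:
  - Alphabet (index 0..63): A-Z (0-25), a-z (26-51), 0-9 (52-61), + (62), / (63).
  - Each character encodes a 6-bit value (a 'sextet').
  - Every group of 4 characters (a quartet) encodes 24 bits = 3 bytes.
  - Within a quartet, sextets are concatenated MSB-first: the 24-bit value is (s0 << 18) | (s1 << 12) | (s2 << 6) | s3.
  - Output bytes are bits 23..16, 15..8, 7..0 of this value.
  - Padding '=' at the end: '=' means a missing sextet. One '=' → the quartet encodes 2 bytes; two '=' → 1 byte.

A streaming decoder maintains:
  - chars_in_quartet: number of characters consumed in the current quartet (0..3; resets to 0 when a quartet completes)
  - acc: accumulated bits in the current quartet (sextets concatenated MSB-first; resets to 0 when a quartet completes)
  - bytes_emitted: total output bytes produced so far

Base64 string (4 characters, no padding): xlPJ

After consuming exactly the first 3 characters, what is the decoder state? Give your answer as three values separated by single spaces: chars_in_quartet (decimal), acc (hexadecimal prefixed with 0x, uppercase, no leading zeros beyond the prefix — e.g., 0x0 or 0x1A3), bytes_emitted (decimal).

After char 0 ('x'=49): chars_in_quartet=1 acc=0x31 bytes_emitted=0
After char 1 ('l'=37): chars_in_quartet=2 acc=0xC65 bytes_emitted=0
After char 2 ('P'=15): chars_in_quartet=3 acc=0x3194F bytes_emitted=0

Answer: 3 0x3194F 0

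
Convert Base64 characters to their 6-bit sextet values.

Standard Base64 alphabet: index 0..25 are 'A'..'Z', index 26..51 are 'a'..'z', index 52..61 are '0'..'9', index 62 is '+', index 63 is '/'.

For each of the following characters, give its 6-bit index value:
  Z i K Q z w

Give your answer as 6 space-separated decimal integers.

Answer: 25 34 10 16 51 48

Derivation:
'Z': A..Z range, ord('Z') − ord('A') = 25
'i': a..z range, 26 + ord('i') − ord('a') = 34
'K': A..Z range, ord('K') − ord('A') = 10
'Q': A..Z range, ord('Q') − ord('A') = 16
'z': a..z range, 26 + ord('z') − ord('a') = 51
'w': a..z range, 26 + ord('w') − ord('a') = 48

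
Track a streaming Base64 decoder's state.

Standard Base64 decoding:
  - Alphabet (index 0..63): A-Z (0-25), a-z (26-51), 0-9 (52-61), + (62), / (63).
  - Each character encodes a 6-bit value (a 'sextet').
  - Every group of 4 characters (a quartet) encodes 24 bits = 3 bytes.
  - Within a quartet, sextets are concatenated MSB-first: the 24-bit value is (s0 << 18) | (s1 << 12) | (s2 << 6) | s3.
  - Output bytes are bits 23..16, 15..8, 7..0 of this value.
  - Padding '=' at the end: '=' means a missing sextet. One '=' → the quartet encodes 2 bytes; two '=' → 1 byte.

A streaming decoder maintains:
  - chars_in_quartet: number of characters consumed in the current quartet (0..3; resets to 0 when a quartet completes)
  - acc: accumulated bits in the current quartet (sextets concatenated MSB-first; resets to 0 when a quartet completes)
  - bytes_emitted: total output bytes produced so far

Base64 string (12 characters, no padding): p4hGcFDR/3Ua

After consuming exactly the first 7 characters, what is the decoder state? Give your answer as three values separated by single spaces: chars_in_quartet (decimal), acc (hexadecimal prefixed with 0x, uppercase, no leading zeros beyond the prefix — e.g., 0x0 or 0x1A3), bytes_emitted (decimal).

Answer: 3 0x1C143 3

Derivation:
After char 0 ('p'=41): chars_in_quartet=1 acc=0x29 bytes_emitted=0
After char 1 ('4'=56): chars_in_quartet=2 acc=0xA78 bytes_emitted=0
After char 2 ('h'=33): chars_in_quartet=3 acc=0x29E21 bytes_emitted=0
After char 3 ('G'=6): chars_in_quartet=4 acc=0xA78846 -> emit A7 88 46, reset; bytes_emitted=3
After char 4 ('c'=28): chars_in_quartet=1 acc=0x1C bytes_emitted=3
After char 5 ('F'=5): chars_in_quartet=2 acc=0x705 bytes_emitted=3
After char 6 ('D'=3): chars_in_quartet=3 acc=0x1C143 bytes_emitted=3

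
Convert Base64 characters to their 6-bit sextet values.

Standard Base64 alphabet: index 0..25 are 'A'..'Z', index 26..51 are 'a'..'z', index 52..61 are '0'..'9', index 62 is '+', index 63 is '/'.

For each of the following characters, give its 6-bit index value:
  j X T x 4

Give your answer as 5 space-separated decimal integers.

'j': a..z range, 26 + ord('j') − ord('a') = 35
'X': A..Z range, ord('X') − ord('A') = 23
'T': A..Z range, ord('T') − ord('A') = 19
'x': a..z range, 26 + ord('x') − ord('a') = 49
'4': 0..9 range, 52 + ord('4') − ord('0') = 56

Answer: 35 23 19 49 56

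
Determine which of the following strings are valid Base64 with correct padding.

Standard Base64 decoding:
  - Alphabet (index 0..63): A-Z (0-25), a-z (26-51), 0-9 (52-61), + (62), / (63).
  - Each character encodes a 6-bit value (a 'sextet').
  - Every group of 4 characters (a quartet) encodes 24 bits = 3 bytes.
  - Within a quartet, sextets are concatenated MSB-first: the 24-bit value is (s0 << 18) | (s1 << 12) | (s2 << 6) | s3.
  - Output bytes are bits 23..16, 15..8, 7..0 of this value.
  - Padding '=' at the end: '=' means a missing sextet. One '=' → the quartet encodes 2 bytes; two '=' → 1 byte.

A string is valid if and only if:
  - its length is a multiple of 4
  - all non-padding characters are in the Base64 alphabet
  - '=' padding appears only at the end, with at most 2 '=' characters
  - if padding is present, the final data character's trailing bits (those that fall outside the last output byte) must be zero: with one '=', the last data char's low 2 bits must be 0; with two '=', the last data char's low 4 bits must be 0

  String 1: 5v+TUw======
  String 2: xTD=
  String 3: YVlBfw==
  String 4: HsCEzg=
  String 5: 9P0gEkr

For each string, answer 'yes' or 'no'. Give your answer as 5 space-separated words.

String 1: '5v+TUw======' → invalid (6 pad chars (max 2))
String 2: 'xTD=' → invalid (bad trailing bits)
String 3: 'YVlBfw==' → valid
String 4: 'HsCEzg=' → invalid (len=7 not mult of 4)
String 5: '9P0gEkr' → invalid (len=7 not mult of 4)

Answer: no no yes no no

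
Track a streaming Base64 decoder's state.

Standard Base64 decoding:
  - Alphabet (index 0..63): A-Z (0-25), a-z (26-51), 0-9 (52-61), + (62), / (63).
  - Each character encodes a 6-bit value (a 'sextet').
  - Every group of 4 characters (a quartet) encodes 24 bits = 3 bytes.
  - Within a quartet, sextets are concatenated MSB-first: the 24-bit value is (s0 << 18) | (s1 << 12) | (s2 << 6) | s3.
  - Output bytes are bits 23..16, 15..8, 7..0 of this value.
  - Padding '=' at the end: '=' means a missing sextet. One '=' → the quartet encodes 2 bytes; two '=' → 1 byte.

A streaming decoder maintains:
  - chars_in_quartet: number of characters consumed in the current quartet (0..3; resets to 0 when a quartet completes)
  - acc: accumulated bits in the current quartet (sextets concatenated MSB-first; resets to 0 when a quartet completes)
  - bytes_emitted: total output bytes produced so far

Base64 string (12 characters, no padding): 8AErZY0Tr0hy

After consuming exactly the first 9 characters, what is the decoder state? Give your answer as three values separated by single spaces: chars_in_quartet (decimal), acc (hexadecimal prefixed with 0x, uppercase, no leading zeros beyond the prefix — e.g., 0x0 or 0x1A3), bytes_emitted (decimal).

After char 0 ('8'=60): chars_in_quartet=1 acc=0x3C bytes_emitted=0
After char 1 ('A'=0): chars_in_quartet=2 acc=0xF00 bytes_emitted=0
After char 2 ('E'=4): chars_in_quartet=3 acc=0x3C004 bytes_emitted=0
After char 3 ('r'=43): chars_in_quartet=4 acc=0xF0012B -> emit F0 01 2B, reset; bytes_emitted=3
After char 4 ('Z'=25): chars_in_quartet=1 acc=0x19 bytes_emitted=3
After char 5 ('Y'=24): chars_in_quartet=2 acc=0x658 bytes_emitted=3
After char 6 ('0'=52): chars_in_quartet=3 acc=0x19634 bytes_emitted=3
After char 7 ('T'=19): chars_in_quartet=4 acc=0x658D13 -> emit 65 8D 13, reset; bytes_emitted=6
After char 8 ('r'=43): chars_in_quartet=1 acc=0x2B bytes_emitted=6

Answer: 1 0x2B 6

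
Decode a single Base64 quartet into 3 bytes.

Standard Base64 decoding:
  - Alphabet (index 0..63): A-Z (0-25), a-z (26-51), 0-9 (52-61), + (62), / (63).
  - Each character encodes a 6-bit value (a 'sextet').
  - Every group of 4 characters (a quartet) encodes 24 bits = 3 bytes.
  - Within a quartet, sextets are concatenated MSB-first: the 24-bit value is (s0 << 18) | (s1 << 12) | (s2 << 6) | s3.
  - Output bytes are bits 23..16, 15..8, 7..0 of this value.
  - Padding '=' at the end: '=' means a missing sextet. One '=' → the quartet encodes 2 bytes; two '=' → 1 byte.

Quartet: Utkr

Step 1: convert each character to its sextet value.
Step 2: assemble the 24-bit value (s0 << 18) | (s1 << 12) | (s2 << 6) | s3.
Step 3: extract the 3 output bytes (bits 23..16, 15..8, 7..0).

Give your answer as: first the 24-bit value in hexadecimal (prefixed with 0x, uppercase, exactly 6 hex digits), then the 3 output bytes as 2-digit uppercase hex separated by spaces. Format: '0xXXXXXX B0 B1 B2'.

Answer: 0x52D92B 52 D9 2B

Derivation:
Sextets: U=20, t=45, k=36, r=43
24-bit: (20<<18) | (45<<12) | (36<<6) | 43
      = 0x500000 | 0x02D000 | 0x000900 | 0x00002B
      = 0x52D92B
Bytes: (v>>16)&0xFF=52, (v>>8)&0xFF=D9, v&0xFF=2B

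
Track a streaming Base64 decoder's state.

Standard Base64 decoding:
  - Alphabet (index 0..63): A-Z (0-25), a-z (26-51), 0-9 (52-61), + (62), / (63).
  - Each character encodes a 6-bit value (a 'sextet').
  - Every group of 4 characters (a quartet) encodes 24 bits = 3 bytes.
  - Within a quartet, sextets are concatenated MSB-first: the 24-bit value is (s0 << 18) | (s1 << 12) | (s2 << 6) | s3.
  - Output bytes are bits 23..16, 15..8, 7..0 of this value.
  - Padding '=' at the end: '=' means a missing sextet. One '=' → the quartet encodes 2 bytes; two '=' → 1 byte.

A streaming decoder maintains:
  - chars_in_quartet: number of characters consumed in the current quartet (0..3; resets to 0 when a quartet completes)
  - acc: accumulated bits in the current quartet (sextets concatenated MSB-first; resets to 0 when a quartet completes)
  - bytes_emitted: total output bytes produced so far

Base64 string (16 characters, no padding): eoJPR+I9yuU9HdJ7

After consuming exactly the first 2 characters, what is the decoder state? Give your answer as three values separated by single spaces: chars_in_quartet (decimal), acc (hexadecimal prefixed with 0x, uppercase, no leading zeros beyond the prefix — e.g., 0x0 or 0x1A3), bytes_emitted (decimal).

Answer: 2 0x7A8 0

Derivation:
After char 0 ('e'=30): chars_in_quartet=1 acc=0x1E bytes_emitted=0
After char 1 ('o'=40): chars_in_quartet=2 acc=0x7A8 bytes_emitted=0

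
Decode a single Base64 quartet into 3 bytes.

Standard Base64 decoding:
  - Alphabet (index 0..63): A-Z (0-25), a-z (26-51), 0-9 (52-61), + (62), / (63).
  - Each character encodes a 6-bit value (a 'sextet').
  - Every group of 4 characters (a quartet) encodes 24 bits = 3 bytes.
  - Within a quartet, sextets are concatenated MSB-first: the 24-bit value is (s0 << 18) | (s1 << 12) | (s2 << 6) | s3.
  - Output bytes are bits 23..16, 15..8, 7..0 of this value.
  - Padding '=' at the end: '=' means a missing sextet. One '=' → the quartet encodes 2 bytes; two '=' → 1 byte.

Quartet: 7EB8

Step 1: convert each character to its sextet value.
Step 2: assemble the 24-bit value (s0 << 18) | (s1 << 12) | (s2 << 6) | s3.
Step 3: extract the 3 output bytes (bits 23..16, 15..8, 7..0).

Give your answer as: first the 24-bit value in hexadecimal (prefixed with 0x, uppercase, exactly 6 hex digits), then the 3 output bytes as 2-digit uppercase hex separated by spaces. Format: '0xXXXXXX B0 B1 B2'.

Sextets: 7=59, E=4, B=1, 8=60
24-bit: (59<<18) | (4<<12) | (1<<6) | 60
      = 0xEC0000 | 0x004000 | 0x000040 | 0x00003C
      = 0xEC407C
Bytes: (v>>16)&0xFF=EC, (v>>8)&0xFF=40, v&0xFF=7C

Answer: 0xEC407C EC 40 7C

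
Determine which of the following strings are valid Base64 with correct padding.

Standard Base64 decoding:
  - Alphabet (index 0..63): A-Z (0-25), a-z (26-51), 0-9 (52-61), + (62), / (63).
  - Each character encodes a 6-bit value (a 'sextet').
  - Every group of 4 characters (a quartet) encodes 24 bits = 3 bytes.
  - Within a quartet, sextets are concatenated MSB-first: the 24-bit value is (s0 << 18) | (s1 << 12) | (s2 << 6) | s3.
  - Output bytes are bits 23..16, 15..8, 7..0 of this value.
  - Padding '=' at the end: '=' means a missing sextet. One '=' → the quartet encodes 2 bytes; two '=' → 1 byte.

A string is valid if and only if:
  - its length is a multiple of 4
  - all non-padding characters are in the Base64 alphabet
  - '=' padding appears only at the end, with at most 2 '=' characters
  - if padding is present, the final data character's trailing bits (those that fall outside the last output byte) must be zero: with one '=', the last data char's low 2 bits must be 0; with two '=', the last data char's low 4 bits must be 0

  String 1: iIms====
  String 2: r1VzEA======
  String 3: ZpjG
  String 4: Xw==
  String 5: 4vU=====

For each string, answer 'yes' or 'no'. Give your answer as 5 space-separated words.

Answer: no no yes yes no

Derivation:
String 1: 'iIms====' → invalid (4 pad chars (max 2))
String 2: 'r1VzEA======' → invalid (6 pad chars (max 2))
String 3: 'ZpjG' → valid
String 4: 'Xw==' → valid
String 5: '4vU=====' → invalid (5 pad chars (max 2))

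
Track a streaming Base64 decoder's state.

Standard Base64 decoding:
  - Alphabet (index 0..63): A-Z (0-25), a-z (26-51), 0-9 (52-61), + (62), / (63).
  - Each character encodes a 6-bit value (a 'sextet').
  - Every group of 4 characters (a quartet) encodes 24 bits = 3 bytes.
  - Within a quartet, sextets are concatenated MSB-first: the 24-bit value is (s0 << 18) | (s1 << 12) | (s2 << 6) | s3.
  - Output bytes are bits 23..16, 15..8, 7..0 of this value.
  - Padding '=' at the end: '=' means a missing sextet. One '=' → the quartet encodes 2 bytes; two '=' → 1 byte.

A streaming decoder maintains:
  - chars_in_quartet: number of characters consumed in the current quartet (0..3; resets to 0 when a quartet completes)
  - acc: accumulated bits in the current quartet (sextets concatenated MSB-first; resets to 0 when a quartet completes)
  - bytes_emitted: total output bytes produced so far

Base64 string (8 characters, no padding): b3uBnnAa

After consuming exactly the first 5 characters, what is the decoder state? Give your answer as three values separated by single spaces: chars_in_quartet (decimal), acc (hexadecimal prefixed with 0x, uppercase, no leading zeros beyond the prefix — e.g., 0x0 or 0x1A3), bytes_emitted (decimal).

After char 0 ('b'=27): chars_in_quartet=1 acc=0x1B bytes_emitted=0
After char 1 ('3'=55): chars_in_quartet=2 acc=0x6F7 bytes_emitted=0
After char 2 ('u'=46): chars_in_quartet=3 acc=0x1BDEE bytes_emitted=0
After char 3 ('B'=1): chars_in_quartet=4 acc=0x6F7B81 -> emit 6F 7B 81, reset; bytes_emitted=3
After char 4 ('n'=39): chars_in_quartet=1 acc=0x27 bytes_emitted=3

Answer: 1 0x27 3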